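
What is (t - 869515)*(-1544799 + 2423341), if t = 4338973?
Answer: 3048064570236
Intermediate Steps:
(t - 869515)*(-1544799 + 2423341) = (4338973 - 869515)*(-1544799 + 2423341) = 3469458*878542 = 3048064570236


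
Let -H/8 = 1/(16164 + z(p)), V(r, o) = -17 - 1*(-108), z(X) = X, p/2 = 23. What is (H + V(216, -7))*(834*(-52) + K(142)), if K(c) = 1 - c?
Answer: -32090106459/8105 ≈ -3.9593e+6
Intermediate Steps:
p = 46 (p = 2*23 = 46)
V(r, o) = 91 (V(r, o) = -17 + 108 = 91)
H = -4/8105 (H = -8/(16164 + 46) = -8/16210 = -8*1/16210 = -4/8105 ≈ -0.00049352)
(H + V(216, -7))*(834*(-52) + K(142)) = (-4/8105 + 91)*(834*(-52) + (1 - 1*142)) = 737551*(-43368 + (1 - 142))/8105 = 737551*(-43368 - 141)/8105 = (737551/8105)*(-43509) = -32090106459/8105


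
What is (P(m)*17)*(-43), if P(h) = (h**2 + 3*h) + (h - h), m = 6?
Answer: -39474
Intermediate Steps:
P(h) = h**2 + 3*h (P(h) = (h**2 + 3*h) + 0 = h**2 + 3*h)
(P(m)*17)*(-43) = ((6*(3 + 6))*17)*(-43) = ((6*9)*17)*(-43) = (54*17)*(-43) = 918*(-43) = -39474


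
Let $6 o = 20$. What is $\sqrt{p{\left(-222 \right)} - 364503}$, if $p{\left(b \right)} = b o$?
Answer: $i \sqrt{365243} \approx 604.35 i$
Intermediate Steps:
$o = \frac{10}{3}$ ($o = \frac{1}{6} \cdot 20 = \frac{10}{3} \approx 3.3333$)
$p{\left(b \right)} = \frac{10 b}{3}$ ($p{\left(b \right)} = b \frac{10}{3} = \frac{10 b}{3}$)
$\sqrt{p{\left(-222 \right)} - 364503} = \sqrt{\frac{10}{3} \left(-222\right) - 364503} = \sqrt{-740 - 364503} = \sqrt{-365243} = i \sqrt{365243}$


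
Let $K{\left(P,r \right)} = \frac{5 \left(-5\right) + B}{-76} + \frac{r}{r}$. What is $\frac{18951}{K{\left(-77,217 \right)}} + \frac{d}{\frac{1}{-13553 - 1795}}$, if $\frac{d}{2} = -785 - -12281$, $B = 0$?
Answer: $- \frac{35639562540}{101} \approx -3.5287 \cdot 10^{8}$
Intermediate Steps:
$d = 22992$ ($d = 2 \left(-785 - -12281\right) = 2 \left(-785 + 12281\right) = 2 \cdot 11496 = 22992$)
$K{\left(P,r \right)} = \frac{101}{76}$ ($K{\left(P,r \right)} = \frac{5 \left(-5\right) + 0}{-76} + \frac{r}{r} = \left(-25 + 0\right) \left(- \frac{1}{76}\right) + 1 = \left(-25\right) \left(- \frac{1}{76}\right) + 1 = \frac{25}{76} + 1 = \frac{101}{76}$)
$\frac{18951}{K{\left(-77,217 \right)}} + \frac{d}{\frac{1}{-13553 - 1795}} = \frac{18951}{\frac{101}{76}} + \frac{22992}{\frac{1}{-13553 - 1795}} = 18951 \cdot \frac{76}{101} + \frac{22992}{\frac{1}{-15348}} = \frac{1440276}{101} + \frac{22992}{- \frac{1}{15348}} = \frac{1440276}{101} + 22992 \left(-15348\right) = \frac{1440276}{101} - 352881216 = - \frac{35639562540}{101}$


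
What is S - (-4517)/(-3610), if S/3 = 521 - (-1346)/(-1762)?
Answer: 4959712763/3180410 ≈ 1559.5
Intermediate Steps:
S = 1374984/881 (S = 3*(521 - (-1346)/(-1762)) = 3*(521 - (-1346)*(-1)/1762) = 3*(521 - 1*673/881) = 3*(521 - 673/881) = 3*(458328/881) = 1374984/881 ≈ 1560.7)
S - (-4517)/(-3610) = 1374984/881 - (-4517)/(-3610) = 1374984/881 - (-4517)*(-1)/3610 = 1374984/881 - 1*4517/3610 = 1374984/881 - 4517/3610 = 4959712763/3180410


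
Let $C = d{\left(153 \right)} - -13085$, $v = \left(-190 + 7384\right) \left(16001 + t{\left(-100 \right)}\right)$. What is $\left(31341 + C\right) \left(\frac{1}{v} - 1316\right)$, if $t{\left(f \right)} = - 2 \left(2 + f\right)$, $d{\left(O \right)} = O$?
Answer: $- \frac{6835829580379573}{116521218} \approx -5.8666 \cdot 10^{7}$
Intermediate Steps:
$t{\left(f \right)} = -4 - 2 f$
$v = 116521218$ ($v = \left(-190 + 7384\right) \left(16001 - -196\right) = 7194 \left(16001 + \left(-4 + 200\right)\right) = 7194 \left(16001 + 196\right) = 7194 \cdot 16197 = 116521218$)
$C = 13238$ ($C = 153 - -13085 = 153 + 13085 = 13238$)
$\left(31341 + C\right) \left(\frac{1}{v} - 1316\right) = \left(31341 + 13238\right) \left(\frac{1}{116521218} - 1316\right) = 44579 \left(\frac{1}{116521218} - 1316\right) = 44579 \left(- \frac{153341922887}{116521218}\right) = - \frac{6835829580379573}{116521218}$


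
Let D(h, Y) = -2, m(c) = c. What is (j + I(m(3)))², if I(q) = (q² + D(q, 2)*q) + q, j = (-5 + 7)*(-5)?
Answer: 16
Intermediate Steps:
j = -10 (j = 2*(-5) = -10)
I(q) = q² - q (I(q) = (q² - 2*q) + q = q² - q)
(j + I(m(3)))² = (-10 + 3*(-1 + 3))² = (-10 + 3*2)² = (-10 + 6)² = (-4)² = 16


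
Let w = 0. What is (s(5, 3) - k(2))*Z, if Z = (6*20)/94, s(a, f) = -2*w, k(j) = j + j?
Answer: -240/47 ≈ -5.1064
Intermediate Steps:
k(j) = 2*j
s(a, f) = 0 (s(a, f) = -2*0 = 0)
Z = 60/47 (Z = 120*(1/94) = 60/47 ≈ 1.2766)
(s(5, 3) - k(2))*Z = (0 - 2*2)*(60/47) = (0 - 1*4)*(60/47) = (0 - 4)*(60/47) = -4*60/47 = -240/47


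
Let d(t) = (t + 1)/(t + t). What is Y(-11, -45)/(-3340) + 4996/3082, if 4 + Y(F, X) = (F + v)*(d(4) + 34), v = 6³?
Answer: -20709813/41175520 ≈ -0.50296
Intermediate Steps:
v = 216
d(t) = (1 + t)/(2*t) (d(t) = (1 + t)/((2*t)) = (1 + t)*(1/(2*t)) = (1 + t)/(2*t))
Y(F, X) = 7475 + 277*F/8 (Y(F, X) = -4 + (F + 216)*((½)*(1 + 4)/4 + 34) = -4 + (216 + F)*((½)*(¼)*5 + 34) = -4 + (216 + F)*(5/8 + 34) = -4 + (216 + F)*(277/8) = -4 + (7479 + 277*F/8) = 7475 + 277*F/8)
Y(-11, -45)/(-3340) + 4996/3082 = (7475 + (277/8)*(-11))/(-3340) + 4996/3082 = (7475 - 3047/8)*(-1/3340) + 4996*(1/3082) = (56753/8)*(-1/3340) + 2498/1541 = -56753/26720 + 2498/1541 = -20709813/41175520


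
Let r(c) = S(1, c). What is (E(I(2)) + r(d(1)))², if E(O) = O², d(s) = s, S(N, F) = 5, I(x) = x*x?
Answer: 441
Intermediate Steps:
I(x) = x²
r(c) = 5
(E(I(2)) + r(d(1)))² = ((2²)² + 5)² = (4² + 5)² = (16 + 5)² = 21² = 441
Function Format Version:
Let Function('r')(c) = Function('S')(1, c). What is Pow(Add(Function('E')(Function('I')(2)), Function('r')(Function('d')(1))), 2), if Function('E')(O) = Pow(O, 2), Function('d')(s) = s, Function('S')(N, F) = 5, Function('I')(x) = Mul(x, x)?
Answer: 441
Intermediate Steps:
Function('I')(x) = Pow(x, 2)
Function('r')(c) = 5
Pow(Add(Function('E')(Function('I')(2)), Function('r')(Function('d')(1))), 2) = Pow(Add(Pow(Pow(2, 2), 2), 5), 2) = Pow(Add(Pow(4, 2), 5), 2) = Pow(Add(16, 5), 2) = Pow(21, 2) = 441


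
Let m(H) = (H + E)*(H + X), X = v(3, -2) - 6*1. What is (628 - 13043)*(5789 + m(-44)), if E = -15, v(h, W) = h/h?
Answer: -107762200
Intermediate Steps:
v(h, W) = 1
X = -5 (X = 1 - 6*1 = 1 - 6 = -5)
m(H) = (-15 + H)*(-5 + H) (m(H) = (H - 15)*(H - 5) = (-15 + H)*(-5 + H))
(628 - 13043)*(5789 + m(-44)) = (628 - 13043)*(5789 + (75 + (-44)² - 20*(-44))) = -12415*(5789 + (75 + 1936 + 880)) = -12415*(5789 + 2891) = -12415*8680 = -107762200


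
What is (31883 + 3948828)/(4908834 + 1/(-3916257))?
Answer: 15589487318727/19224255514337 ≈ 0.81093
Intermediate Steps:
(31883 + 3948828)/(4908834 + 1/(-3916257)) = 3980711/(4908834 - 1/3916257) = 3980711/(19224255514337/3916257) = 3980711*(3916257/19224255514337) = 15589487318727/19224255514337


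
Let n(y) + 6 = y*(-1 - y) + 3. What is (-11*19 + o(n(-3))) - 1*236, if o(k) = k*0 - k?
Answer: -436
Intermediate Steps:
n(y) = -3 + y*(-1 - y) (n(y) = -6 + (y*(-1 - y) + 3) = -6 + (3 + y*(-1 - y)) = -3 + y*(-1 - y))
o(k) = -k (o(k) = 0 - k = -k)
(-11*19 + o(n(-3))) - 1*236 = (-11*19 - (-3 - 1*(-3) - 1*(-3)²)) - 1*236 = (-209 - (-3 + 3 - 1*9)) - 236 = (-209 - (-3 + 3 - 9)) - 236 = (-209 - 1*(-9)) - 236 = (-209 + 9) - 236 = -200 - 236 = -436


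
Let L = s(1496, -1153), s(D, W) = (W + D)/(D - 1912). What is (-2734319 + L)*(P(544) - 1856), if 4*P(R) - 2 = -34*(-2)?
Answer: 4182503101819/832 ≈ 5.0270e+9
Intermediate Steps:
s(D, W) = (D + W)/(-1912 + D)
P(R) = 35/2 (P(R) = 1/2 + (-34*(-2))/4 = 1/2 + (1/4)*68 = 1/2 + 17 = 35/2)
L = -343/416 (L = (1496 - 1153)/(-1912 + 1496) = 343/(-416) = -1/416*343 = -343/416 ≈ -0.82452)
(-2734319 + L)*(P(544) - 1856) = (-2734319 - 343/416)*(35/2 - 1856) = -1137477047/416*(-3677/2) = 4182503101819/832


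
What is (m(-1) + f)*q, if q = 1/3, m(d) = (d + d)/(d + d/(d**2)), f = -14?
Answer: -13/3 ≈ -4.3333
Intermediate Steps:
m(d) = 2*d/(d + 1/d) (m(d) = (2*d)/(d + d/d**2) = (2*d)/(d + 1/d) = 2*d/(d + 1/d))
q = 1/3 ≈ 0.33333
(m(-1) + f)*q = (2*(-1)**2/(1 + (-1)**2) - 14)*(1/3) = (2*1/(1 + 1) - 14)*(1/3) = (2*1/2 - 14)*(1/3) = (2*1*(1/2) - 14)*(1/3) = (1 - 14)*(1/3) = -13*1/3 = -13/3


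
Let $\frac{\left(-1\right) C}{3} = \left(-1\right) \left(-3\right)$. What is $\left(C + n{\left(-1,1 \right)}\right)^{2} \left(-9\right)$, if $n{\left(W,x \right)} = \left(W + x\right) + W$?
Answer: $-900$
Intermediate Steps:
$C = -9$ ($C = - 3 \left(\left(-1\right) \left(-3\right)\right) = \left(-3\right) 3 = -9$)
$n{\left(W,x \right)} = x + 2 W$
$\left(C + n{\left(-1,1 \right)}\right)^{2} \left(-9\right) = \left(-9 + \left(1 + 2 \left(-1\right)\right)\right)^{2} \left(-9\right) = \left(-9 + \left(1 - 2\right)\right)^{2} \left(-9\right) = \left(-9 - 1\right)^{2} \left(-9\right) = \left(-10\right)^{2} \left(-9\right) = 100 \left(-9\right) = -900$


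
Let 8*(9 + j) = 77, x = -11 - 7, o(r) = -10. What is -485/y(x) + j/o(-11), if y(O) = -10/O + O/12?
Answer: 139663/272 ≈ 513.47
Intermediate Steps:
x = -18
y(O) = -10/O + O/12 (y(O) = -10/O + O*(1/12) = -10/O + O/12)
j = 5/8 (j = -9 + (⅛)*77 = -9 + 77/8 = 5/8 ≈ 0.62500)
-485/y(x) + j/o(-11) = -485/(-10/(-18) + (1/12)*(-18)) + (5/8)/(-10) = -485/(-10*(-1/18) - 3/2) + (5/8)*(-⅒) = -485/(5/9 - 3/2) - 1/16 = -485/(-17/18) - 1/16 = -485*(-18/17) - 1/16 = 8730/17 - 1/16 = 139663/272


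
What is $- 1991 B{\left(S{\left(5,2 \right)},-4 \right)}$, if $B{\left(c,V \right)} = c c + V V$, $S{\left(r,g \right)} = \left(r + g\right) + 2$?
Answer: $-193127$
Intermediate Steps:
$S{\left(r,g \right)} = 2 + g + r$ ($S{\left(r,g \right)} = \left(g + r\right) + 2 = 2 + g + r$)
$B{\left(c,V \right)} = V^{2} + c^{2}$ ($B{\left(c,V \right)} = c^{2} + V^{2} = V^{2} + c^{2}$)
$- 1991 B{\left(S{\left(5,2 \right)},-4 \right)} = - 1991 \left(\left(-4\right)^{2} + \left(2 + 2 + 5\right)^{2}\right) = - 1991 \left(16 + 9^{2}\right) = - 1991 \left(16 + 81\right) = - 1991 \cdot 97 = \left(-1\right) 193127 = -193127$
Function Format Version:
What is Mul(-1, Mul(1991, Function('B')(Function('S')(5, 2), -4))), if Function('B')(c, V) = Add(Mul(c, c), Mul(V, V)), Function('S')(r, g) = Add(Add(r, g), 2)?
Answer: -193127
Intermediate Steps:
Function('S')(r, g) = Add(2, g, r) (Function('S')(r, g) = Add(Add(g, r), 2) = Add(2, g, r))
Function('B')(c, V) = Add(Pow(V, 2), Pow(c, 2)) (Function('B')(c, V) = Add(Pow(c, 2), Pow(V, 2)) = Add(Pow(V, 2), Pow(c, 2)))
Mul(-1, Mul(1991, Function('B')(Function('S')(5, 2), -4))) = Mul(-1, Mul(1991, Add(Pow(-4, 2), Pow(Add(2, 2, 5), 2)))) = Mul(-1, Mul(1991, Add(16, Pow(9, 2)))) = Mul(-1, Mul(1991, Add(16, 81))) = Mul(-1, Mul(1991, 97)) = Mul(-1, 193127) = -193127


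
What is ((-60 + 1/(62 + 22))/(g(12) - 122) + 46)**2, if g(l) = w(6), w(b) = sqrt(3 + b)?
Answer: 216090171025/99920016 ≈ 2162.6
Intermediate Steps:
g(l) = 3 (g(l) = sqrt(3 + 6) = sqrt(9) = 3)
((-60 + 1/(62 + 22))/(g(12) - 122) + 46)**2 = ((-60 + 1/(62 + 22))/(3 - 122) + 46)**2 = ((-60 + 1/84)/(-119) + 46)**2 = ((-60 + 1/84)*(-1/119) + 46)**2 = (-5039/84*(-1/119) + 46)**2 = (5039/9996 + 46)**2 = (464855/9996)**2 = 216090171025/99920016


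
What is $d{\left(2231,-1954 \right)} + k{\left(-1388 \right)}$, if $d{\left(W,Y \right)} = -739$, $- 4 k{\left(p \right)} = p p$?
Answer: $-482375$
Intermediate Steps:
$k{\left(p \right)} = - \frac{p^{2}}{4}$ ($k{\left(p \right)} = - \frac{p p}{4} = - \frac{p^{2}}{4}$)
$d{\left(2231,-1954 \right)} + k{\left(-1388 \right)} = -739 - \frac{\left(-1388\right)^{2}}{4} = -739 - 481636 = -482375$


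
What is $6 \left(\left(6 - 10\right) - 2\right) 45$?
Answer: $-1620$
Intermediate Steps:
$6 \left(\left(6 - 10\right) - 2\right) 45 = 6 \left(-4 - 2\right) 45 = 6 \left(-6\right) 45 = \left(-36\right) 45 = -1620$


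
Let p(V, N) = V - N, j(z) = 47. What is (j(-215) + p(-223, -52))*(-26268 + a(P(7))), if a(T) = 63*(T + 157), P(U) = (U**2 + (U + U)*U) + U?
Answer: 827700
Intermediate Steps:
P(U) = U + 3*U**2 (P(U) = (U**2 + (2*U)*U) + U = (U**2 + 2*U**2) + U = 3*U**2 + U = U + 3*U**2)
a(T) = 9891 + 63*T (a(T) = 63*(157 + T) = 9891 + 63*T)
(j(-215) + p(-223, -52))*(-26268 + a(P(7))) = (47 + (-223 - 1*(-52)))*(-26268 + (9891 + 63*(7*(1 + 3*7)))) = (47 + (-223 + 52))*(-26268 + (9891 + 63*(7*(1 + 21)))) = (47 - 171)*(-26268 + (9891 + 63*(7*22))) = -124*(-26268 + (9891 + 63*154)) = -124*(-26268 + (9891 + 9702)) = -124*(-26268 + 19593) = -124*(-6675) = 827700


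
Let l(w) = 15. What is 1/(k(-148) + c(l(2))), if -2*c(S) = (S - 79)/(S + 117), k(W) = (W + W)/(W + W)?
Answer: 33/41 ≈ 0.80488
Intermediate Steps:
k(W) = 1 (k(W) = (2*W)/((2*W)) = (2*W)*(1/(2*W)) = 1)
c(S) = -(-79 + S)/(2*(117 + S)) (c(S) = -(S - 79)/(2*(S + 117)) = -(-79 + S)/(2*(117 + S)))
1/(k(-148) + c(l(2))) = 1/(1 + (79 - 1*15)/(2*(117 + 15))) = 1/(1 + (1/2)*(79 - 15)/132) = 1/(1 + (1/2)*(1/132)*64) = 1/(1 + 8/33) = 1/(41/33) = 33/41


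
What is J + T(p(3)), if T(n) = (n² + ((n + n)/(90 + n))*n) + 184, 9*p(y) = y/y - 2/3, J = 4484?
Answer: 8272627417/1772199 ≈ 4668.0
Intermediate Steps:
p(y) = 1/27 (p(y) = (y/y - 2/3)/9 = (1 - 2*⅓)/9 = (1 - ⅔)/9 = (⅑)*(⅓) = 1/27)
T(n) = 184 + n² + 2*n²/(90 + n) (T(n) = (n² + ((2*n)/(90 + n))*n) + 184 = (n² + (2*n/(90 + n))*n) + 184 = (n² + 2*n²/(90 + n)) + 184 = 184 + n² + 2*n²/(90 + n))
J + T(p(3)) = 4484 + (16560 + (1/27)³ + 92*(1/27)² + 184*(1/27))/(90 + 1/27) = 4484 + (16560 + 1/19683 + 92*(1/729) + 184/27)/(2431/27) = 4484 + 27*(16560 + 1/19683 + 92/729 + 184/27)/2431 = 4484 + (27/2431)*(326087101/19683) = 4484 + 326087101/1772199 = 8272627417/1772199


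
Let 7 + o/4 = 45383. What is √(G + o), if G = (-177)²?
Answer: √212833 ≈ 461.34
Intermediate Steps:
o = 181504 (o = -28 + 4*45383 = -28 + 181532 = 181504)
G = 31329
√(G + o) = √(31329 + 181504) = √212833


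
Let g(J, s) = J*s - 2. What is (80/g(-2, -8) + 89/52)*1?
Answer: 2703/364 ≈ 7.4258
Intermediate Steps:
g(J, s) = -2 + J*s
(80/g(-2, -8) + 89/52)*1 = (80/(-2 - 2*(-8)) + 89/52)*1 = (80/(-2 + 16) + 89*(1/52))*1 = (80/14 + 89/52)*1 = (80*(1/14) + 89/52)*1 = (40/7 + 89/52)*1 = (2703/364)*1 = 2703/364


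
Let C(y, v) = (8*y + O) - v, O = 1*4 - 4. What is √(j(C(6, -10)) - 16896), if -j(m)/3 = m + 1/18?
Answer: I*√614526/6 ≈ 130.65*I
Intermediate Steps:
O = 0 (O = 4 - 4 = 0)
C(y, v) = -v + 8*y (C(y, v) = (8*y + 0) - v = 8*y - v = -v + 8*y)
j(m) = -⅙ - 3*m (j(m) = -3*(m + 1/18) = -3*(1/18 + m) = -⅙ - 3*m)
√(j(C(6, -10)) - 16896) = √((-⅙ - 3*(-1*(-10) + 8*6)) - 16896) = √((-⅙ - 3*(10 + 48)) - 16896) = √((-⅙ - 3*58) - 16896) = √((-⅙ - 174) - 16896) = √(-1045/6 - 16896) = √(-102421/6) = I*√614526/6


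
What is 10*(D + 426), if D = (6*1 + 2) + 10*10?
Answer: 5340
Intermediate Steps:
D = 108 (D = (6 + 2) + 100 = 8 + 100 = 108)
10*(D + 426) = 10*(108 + 426) = 10*534 = 5340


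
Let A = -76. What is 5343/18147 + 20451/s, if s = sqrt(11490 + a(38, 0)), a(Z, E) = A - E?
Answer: 1781/6049 + 20451*sqrt(11414)/11414 ≈ 191.72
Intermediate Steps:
a(Z, E) = -76 - E
s = sqrt(11414) (s = sqrt(11490 + (-76 - 1*0)) = sqrt(11490 + (-76 + 0)) = sqrt(11490 - 76) = sqrt(11414) ≈ 106.84)
5343/18147 + 20451/s = 5343/18147 + 20451/(sqrt(11414)) = 5343*(1/18147) + 20451*(sqrt(11414)/11414) = 1781/6049 + 20451*sqrt(11414)/11414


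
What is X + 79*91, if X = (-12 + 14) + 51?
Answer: 7242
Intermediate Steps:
X = 53 (X = 2 + 51 = 53)
X + 79*91 = 53 + 79*91 = 53 + 7189 = 7242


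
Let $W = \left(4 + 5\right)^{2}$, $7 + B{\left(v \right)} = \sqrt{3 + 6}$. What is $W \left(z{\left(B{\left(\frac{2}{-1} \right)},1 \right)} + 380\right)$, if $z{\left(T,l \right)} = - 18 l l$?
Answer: $29322$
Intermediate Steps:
$B{\left(v \right)} = -4$ ($B{\left(v \right)} = -7 + \sqrt{3 + 6} = -7 + \sqrt{9} = -7 + 3 = -4$)
$z{\left(T,l \right)} = - 18 l^{2}$
$W = 81$ ($W = 9^{2} = 81$)
$W \left(z{\left(B{\left(\frac{2}{-1} \right)},1 \right)} + 380\right) = 81 \left(- 18 \cdot 1^{2} + 380\right) = 81 \left(\left(-18\right) 1 + 380\right) = 81 \left(-18 + 380\right) = 81 \cdot 362 = 29322$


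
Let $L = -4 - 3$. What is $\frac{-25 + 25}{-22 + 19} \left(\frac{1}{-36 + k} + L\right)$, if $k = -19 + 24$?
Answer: $0$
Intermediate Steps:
$k = 5$
$L = -7$ ($L = -4 - 3 = -7$)
$\frac{-25 + 25}{-22 + 19} \left(\frac{1}{-36 + k} + L\right) = \frac{-25 + 25}{-22 + 19} \left(\frac{1}{-36 + 5} - 7\right) = \frac{0}{-3} \left(\frac{1}{-31} - 7\right) = 0 \left(- \frac{1}{3}\right) \left(- \frac{1}{31} - 7\right) = 0 \left(- \frac{218}{31}\right) = 0$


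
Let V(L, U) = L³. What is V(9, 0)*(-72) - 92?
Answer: -52580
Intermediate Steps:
V(9, 0)*(-72) - 92 = 9³*(-72) - 92 = 729*(-72) - 92 = -52488 - 92 = -52580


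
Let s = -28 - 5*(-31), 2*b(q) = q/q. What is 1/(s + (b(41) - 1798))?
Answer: -2/3341 ≈ -0.00059862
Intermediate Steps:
b(q) = ½ (b(q) = (q/q)/2 = (½)*1 = ½)
s = 127 (s = -28 + 155 = 127)
1/(s + (b(41) - 1798)) = 1/(127 + (½ - 1798)) = 1/(127 - 3595/2) = 1/(-3341/2) = -2/3341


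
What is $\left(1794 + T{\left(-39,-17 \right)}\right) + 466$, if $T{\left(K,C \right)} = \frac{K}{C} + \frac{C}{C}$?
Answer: $\frac{38476}{17} \approx 2263.3$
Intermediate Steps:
$T{\left(K,C \right)} = 1 + \frac{K}{C}$ ($T{\left(K,C \right)} = \frac{K}{C} + 1 = 1 + \frac{K}{C}$)
$\left(1794 + T{\left(-39,-17 \right)}\right) + 466 = \left(1794 + \frac{-17 - 39}{-17}\right) + 466 = \left(1794 - - \frac{56}{17}\right) + 466 = \left(1794 + \frac{56}{17}\right) + 466 = \frac{30554}{17} + 466 = \frac{38476}{17}$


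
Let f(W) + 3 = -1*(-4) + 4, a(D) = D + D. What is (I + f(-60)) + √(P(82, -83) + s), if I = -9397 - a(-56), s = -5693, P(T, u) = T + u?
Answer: -9280 + I*√5694 ≈ -9280.0 + 75.459*I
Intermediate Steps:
a(D) = 2*D
f(W) = 5 (f(W) = -3 + (-1*(-4) + 4) = -3 + (4 + 4) = -3 + 8 = 5)
I = -9285 (I = -9397 - 2*(-56) = -9397 - 1*(-112) = -9397 + 112 = -9285)
(I + f(-60)) + √(P(82, -83) + s) = (-9285 + 5) + √((82 - 83) - 5693) = -9280 + √(-1 - 5693) = -9280 + √(-5694) = -9280 + I*√5694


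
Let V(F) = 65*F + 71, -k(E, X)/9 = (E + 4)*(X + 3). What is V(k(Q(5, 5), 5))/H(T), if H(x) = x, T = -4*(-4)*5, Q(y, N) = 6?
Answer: -46729/80 ≈ -584.11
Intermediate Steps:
k(E, X) = -9*(3 + X)*(4 + E) (k(E, X) = -9*(E + 4)*(X + 3) = -9*(4 + E)*(3 + X) = -9*(3 + X)*(4 + E))
V(F) = 71 + 65*F
T = 80 (T = 16*5 = 80)
V(k(Q(5, 5), 5))/H(T) = (71 + 65*(-108 - 36*5 - 27*6 - 9*6*5))/80 = (71 + 65*(-108 - 180 - 162 - 270))*(1/80) = (71 + 65*(-720))*(1/80) = (71 - 46800)*(1/80) = -46729*1/80 = -46729/80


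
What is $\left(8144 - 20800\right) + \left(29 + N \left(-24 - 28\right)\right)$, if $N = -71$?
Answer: $-8935$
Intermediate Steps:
$\left(8144 - 20800\right) + \left(29 + N \left(-24 - 28\right)\right) = \left(8144 - 20800\right) - \left(-29 + 71 \left(-24 - 28\right)\right) = -12656 - \left(-29 + 71 \left(-24 - 28\right)\right) = -12656 + \left(29 - -3692\right) = -12656 + \left(29 + 3692\right) = -12656 + 3721 = -8935$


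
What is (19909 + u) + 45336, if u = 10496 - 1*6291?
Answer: 69450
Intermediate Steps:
u = 4205 (u = 10496 - 6291 = 4205)
(19909 + u) + 45336 = (19909 + 4205) + 45336 = 24114 + 45336 = 69450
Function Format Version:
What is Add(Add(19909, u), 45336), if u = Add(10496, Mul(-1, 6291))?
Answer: 69450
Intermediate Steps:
u = 4205 (u = Add(10496, -6291) = 4205)
Add(Add(19909, u), 45336) = Add(Add(19909, 4205), 45336) = Add(24114, 45336) = 69450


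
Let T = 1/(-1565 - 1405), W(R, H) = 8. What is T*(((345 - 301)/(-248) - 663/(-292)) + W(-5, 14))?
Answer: -91363/26884440 ≈ -0.0033984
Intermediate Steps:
T = -1/2970 (T = 1/(-2970) = -1/2970 ≈ -0.00033670)
T*(((345 - 301)/(-248) - 663/(-292)) + W(-5, 14)) = -(((345 - 301)/(-248) - 663/(-292)) + 8)/2970 = -((44*(-1/248) - 663*(-1/292)) + 8)/2970 = -((-11/62 + 663/292) + 8)/2970 = -(18947/9052 + 8)/2970 = -1/2970*91363/9052 = -91363/26884440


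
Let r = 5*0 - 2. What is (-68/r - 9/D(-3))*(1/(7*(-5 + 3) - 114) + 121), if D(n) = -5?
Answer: 2772173/640 ≈ 4331.5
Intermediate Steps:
r = -2 (r = 0 - 2 = -2)
(-68/r - 9/D(-3))*(1/(7*(-5 + 3) - 114) + 121) = (-68/(-2) - 9/(-5))*(1/(7*(-5 + 3) - 114) + 121) = (-68*(-½) - 9*(-⅕))*(1/(7*(-2) - 114) + 121) = (34 + 9/5)*(1/(-14 - 114) + 121) = 179*(1/(-128) + 121)/5 = 179*(-1/128 + 121)/5 = (179/5)*(15487/128) = 2772173/640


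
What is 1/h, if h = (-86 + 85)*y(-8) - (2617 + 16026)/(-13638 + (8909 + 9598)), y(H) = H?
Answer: 4869/20309 ≈ 0.23975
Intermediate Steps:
h = 20309/4869 (h = (-86 + 85)*(-8) - (2617 + 16026)/(-13638 + (8909 + 9598)) = -1*(-8) - 18643/(-13638 + 18507) = 8 - 18643/4869 = 20309/4869 ≈ 4.1711)
1/h = 1/(20309/4869) = 4869/20309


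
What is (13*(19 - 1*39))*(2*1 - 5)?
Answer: 780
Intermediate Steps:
(13*(19 - 1*39))*(2*1 - 5) = (13*(19 - 39))*(2 - 5) = (13*(-20))*(-3) = -260*(-3) = 780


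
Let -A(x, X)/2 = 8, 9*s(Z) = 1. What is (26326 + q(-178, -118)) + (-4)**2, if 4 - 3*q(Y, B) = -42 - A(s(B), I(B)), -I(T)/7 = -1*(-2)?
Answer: 26352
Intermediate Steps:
s(Z) = 1/9 (s(Z) = (1/9)*1 = 1/9)
I(T) = -14 (I(T) = -(-7)*(-2) = -7*2 = -14)
A(x, X) = -16 (A(x, X) = -2*8 = -16)
q(Y, B) = 10 (q(Y, B) = 4/3 - (-42 - 1*(-16))/3 = 4/3 - (-42 + 16)/3 = 4/3 - 1/3*(-26) = 4/3 + 26/3 = 10)
(26326 + q(-178, -118)) + (-4)**2 = (26326 + 10) + (-4)**2 = 26336 + 16 = 26352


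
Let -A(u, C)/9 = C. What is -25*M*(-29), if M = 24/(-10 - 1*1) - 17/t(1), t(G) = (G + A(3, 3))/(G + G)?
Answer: -90625/143 ≈ -633.74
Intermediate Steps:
A(u, C) = -9*C
t(G) = (-27 + G)/(2*G) (t(G) = (G - 9*3)/(G + G) = (G - 27)/((2*G)) = (-27 + G)*(1/(2*G)) = (-27 + G)/(2*G))
M = -125/143 (M = 24/(-10 - 1*1) - 17*2/(-27 + 1) = 24/(-10 - 1) - 17/((½)*1*(-26)) = 24/(-11) - 17/(-13) = 24*(-1/11) - 17*(-1/13) = -24/11 + 17/13 = -125/143 ≈ -0.87413)
-25*M*(-29) = -25*(-125/143)*(-29) = (3125/143)*(-29) = -90625/143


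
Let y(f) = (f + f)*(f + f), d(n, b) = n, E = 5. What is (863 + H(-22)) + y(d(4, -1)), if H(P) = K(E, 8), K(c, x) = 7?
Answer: 934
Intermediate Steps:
y(f) = 4*f² (y(f) = (2*f)*(2*f) = 4*f²)
H(P) = 7
(863 + H(-22)) + y(d(4, -1)) = (863 + 7) + 4*4² = 870 + 4*16 = 870 + 64 = 934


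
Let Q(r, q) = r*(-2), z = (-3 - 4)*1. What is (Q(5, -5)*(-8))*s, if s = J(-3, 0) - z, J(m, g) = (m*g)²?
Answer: 560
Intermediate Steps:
z = -7 (z = -7*1 = -7)
J(m, g) = g²*m² (J(m, g) = (g*m)² = g²*m²)
Q(r, q) = -2*r
s = 7 (s = 0²*(-3)² - 1*(-7) = 0*9 + 7 = 0 + 7 = 7)
(Q(5, -5)*(-8))*s = (-2*5*(-8))*7 = -10*(-8)*7 = 80*7 = 560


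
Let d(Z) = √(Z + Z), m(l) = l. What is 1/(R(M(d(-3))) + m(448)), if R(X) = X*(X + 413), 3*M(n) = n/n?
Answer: 9/5272 ≈ 0.0017071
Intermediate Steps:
d(Z) = √2*√Z (d(Z) = √(2*Z) = √2*√Z)
M(n) = ⅓ (M(n) = (n/n)/3 = (⅓)*1 = ⅓)
R(X) = X*(413 + X)
1/(R(M(d(-3))) + m(448)) = 1/((413 + ⅓)/3 + 448) = 1/((⅓)*(1240/3) + 448) = 1/(1240/9 + 448) = 1/(5272/9) = 9/5272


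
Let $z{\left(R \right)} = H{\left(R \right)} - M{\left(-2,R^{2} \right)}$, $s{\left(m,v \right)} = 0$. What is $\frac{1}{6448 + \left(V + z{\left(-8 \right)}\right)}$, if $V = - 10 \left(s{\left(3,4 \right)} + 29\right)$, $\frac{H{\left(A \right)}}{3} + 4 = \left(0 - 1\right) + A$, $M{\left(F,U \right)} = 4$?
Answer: $\frac{1}{6115} \approx 0.00016353$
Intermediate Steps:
$H{\left(A \right)} = -15 + 3 A$ ($H{\left(A \right)} = -12 + 3 \left(\left(0 - 1\right) + A\right) = -12 + 3 \left(-1 + A\right) = -12 + \left(-3 + 3 A\right) = -15 + 3 A$)
$V = -290$ ($V = - 10 \left(0 + 29\right) = \left(-10\right) 29 = -290$)
$z{\left(R \right)} = -19 + 3 R$ ($z{\left(R \right)} = \left(-15 + 3 R\right) - 4 = -19 + 3 R$)
$\frac{1}{6448 + \left(V + z{\left(-8 \right)}\right)} = \frac{1}{6448 + \left(-290 + \left(-19 + 3 \left(-8\right)\right)\right)} = \frac{1}{6448 - 333} = \frac{1}{6115}$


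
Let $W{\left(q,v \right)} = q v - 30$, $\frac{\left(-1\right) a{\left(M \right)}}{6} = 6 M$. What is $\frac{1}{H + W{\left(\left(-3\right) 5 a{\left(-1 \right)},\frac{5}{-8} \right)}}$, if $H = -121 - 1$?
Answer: $\frac{2}{371} \approx 0.0053908$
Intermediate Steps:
$a{\left(M \right)} = - 36 M$ ($a{\left(M \right)} = - 6 \cdot 6 M = - 36 M$)
$H = -122$
$W{\left(q,v \right)} = -30 + q v$
$\frac{1}{H + W{\left(\left(-3\right) 5 a{\left(-1 \right)},\frac{5}{-8} \right)}} = \frac{1}{-122 - \left(30 - \left(-3\right) 5 \left(\left(-36\right) \left(-1\right)\right) \frac{5}{-8}\right)} = \frac{1}{-122 - \left(30 - \left(-15\right) 36 \cdot 5 \left(- \frac{1}{8}\right)\right)} = \frac{1}{-122 - - \frac{615}{2}} = \frac{1}{-122 + \left(-30 + \frac{675}{2}\right)} = \frac{1}{-122 + \frac{615}{2}} = \frac{1}{\frac{371}{2}} = \frac{2}{371}$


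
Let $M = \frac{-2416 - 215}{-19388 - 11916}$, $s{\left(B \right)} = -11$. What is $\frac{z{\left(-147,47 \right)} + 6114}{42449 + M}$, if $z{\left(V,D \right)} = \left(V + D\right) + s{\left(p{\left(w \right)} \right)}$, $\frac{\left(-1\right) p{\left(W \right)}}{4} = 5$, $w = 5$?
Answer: $\frac{8170344}{57775049} \approx 0.14142$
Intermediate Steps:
$p{\left(W \right)} = -20$ ($p{\left(W \right)} = \left(-4\right) 5 = -20$)
$M = \frac{2631}{31304}$ ($M = - \frac{2631}{-31304} = \left(-2631\right) \left(- \frac{1}{31304}\right) = \frac{2631}{31304} \approx 0.084047$)
$z{\left(V,D \right)} = -11 + D + V$ ($z{\left(V,D \right)} = \left(V + D\right) - 11 = \left(D + V\right) - 11 = -11 + D + V$)
$\frac{z{\left(-147,47 \right)} + 6114}{42449 + M} = \frac{\left(-11 + 47 - 147\right) + 6114}{42449 + \frac{2631}{31304}} = \frac{-111 + 6114}{\frac{1328826127}{31304}} = 6003 \cdot \frac{31304}{1328826127} = \frac{8170344}{57775049}$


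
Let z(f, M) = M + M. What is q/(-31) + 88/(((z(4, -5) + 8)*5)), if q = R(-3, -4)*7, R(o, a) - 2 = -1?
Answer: -1399/155 ≈ -9.0258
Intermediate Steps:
R(o, a) = 1 (R(o, a) = 2 - 1 = 1)
q = 7 (q = 1*7 = 7)
z(f, M) = 2*M
q/(-31) + 88/(((z(4, -5) + 8)*5)) = 7/(-31) + 88/(((2*(-5) + 8)*5)) = 7*(-1/31) + 88/(((-10 + 8)*5)) = -7/31 + 88/((-2*5)) = -7/31 + 88/(-10) = -7/31 + 88*(-1/10) = -7/31 - 44/5 = -1399/155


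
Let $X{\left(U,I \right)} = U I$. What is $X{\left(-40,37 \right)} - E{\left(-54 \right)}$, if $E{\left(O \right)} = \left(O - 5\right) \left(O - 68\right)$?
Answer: $-8678$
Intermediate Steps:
$E{\left(O \right)} = \left(-68 + O\right) \left(-5 + O\right)$ ($E{\left(O \right)} = \left(-5 + O\right) \left(-68 + O\right) = \left(-68 + O\right) \left(-5 + O\right)$)
$X{\left(U,I \right)} = I U$
$X{\left(-40,37 \right)} - E{\left(-54 \right)} = 37 \left(-40\right) - \left(340 + \left(-54\right)^{2} - -3942\right) = -1480 - \left(340 + 2916 + 3942\right) = -1480 - 7198 = -8678$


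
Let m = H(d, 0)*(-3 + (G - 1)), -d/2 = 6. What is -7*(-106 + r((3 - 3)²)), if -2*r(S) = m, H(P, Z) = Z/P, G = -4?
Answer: 742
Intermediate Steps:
d = -12 (d = -2*6 = -12)
m = 0 (m = (0/(-12))*(-3 + (-4 - 1)) = (0*(-1/12))*(-3 - 5) = 0*(-8) = 0)
r(S) = 0 (r(S) = -½*0 = 0)
-7*(-106 + r((3 - 3)²)) = -7*(-106 + 0) = -7*(-106) = 742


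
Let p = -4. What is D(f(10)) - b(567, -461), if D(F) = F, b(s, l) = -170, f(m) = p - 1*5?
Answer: 161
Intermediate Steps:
f(m) = -9 (f(m) = -4 - 1*5 = -4 - 5 = -9)
D(f(10)) - b(567, -461) = -9 - 1*(-170) = -9 + 170 = 161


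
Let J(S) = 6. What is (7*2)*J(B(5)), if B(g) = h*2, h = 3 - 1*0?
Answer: 84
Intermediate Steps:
h = 3 (h = 3 + 0 = 3)
B(g) = 6 (B(g) = 3*2 = 6)
(7*2)*J(B(5)) = (7*2)*6 = 14*6 = 84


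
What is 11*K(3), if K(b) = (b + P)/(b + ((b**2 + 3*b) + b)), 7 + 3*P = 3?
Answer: 55/72 ≈ 0.76389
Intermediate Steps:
P = -4/3 (P = -7/3 + (1/3)*3 = -7/3 + 1 = -4/3 ≈ -1.3333)
K(b) = (-4/3 + b)/(b**2 + 5*b) (K(b) = (b - 4/3)/(b + ((b**2 + 3*b) + b)) = (-4/3 + b)/(b + (b**2 + 4*b)) = (-4/3 + b)/(b**2 + 5*b))
11*K(3) = 11*((-4/3 + 3)/(3*(5 + 3))) = 11*((1/3)*(5/3)/8) = 11*((1/3)*(1/8)*(5/3)) = 11*(5/72) = 55/72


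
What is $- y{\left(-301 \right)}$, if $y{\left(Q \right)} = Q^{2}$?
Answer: $-90601$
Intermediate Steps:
$- y{\left(-301 \right)} = - \left(-301\right)^{2} = \left(-1\right) 90601 = -90601$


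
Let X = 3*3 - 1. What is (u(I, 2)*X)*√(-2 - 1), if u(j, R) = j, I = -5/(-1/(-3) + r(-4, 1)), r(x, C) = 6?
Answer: -120*I*√3/19 ≈ -10.939*I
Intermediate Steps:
X = 8 (X = 9 - 1 = 8)
I = -15/19 (I = -5/(-1/(-3) + 6) = -5/(-1*(-⅓) + 6) = -5/(⅓ + 6) = -5/19/3 = -5*3/19 = -15/19 ≈ -0.78947)
(u(I, 2)*X)*√(-2 - 1) = (-15/19*8)*√(-2 - 1) = -120*I*√3/19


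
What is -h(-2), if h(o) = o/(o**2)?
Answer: 1/2 ≈ 0.50000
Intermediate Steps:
h(o) = 1/o (h(o) = o/o**2 = 1/o)
-h(-2) = -1/(-2) = -1*(-1/2) = 1/2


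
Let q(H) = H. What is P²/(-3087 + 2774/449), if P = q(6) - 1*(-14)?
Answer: -179600/1383289 ≈ -0.12984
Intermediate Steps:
P = 20 (P = 6 - 1*(-14) = 6 + 14 = 20)
P²/(-3087 + 2774/449) = 20²/(-3087 + 2774/449) = 400/(-3087 + 2774*(1/449)) = 400/(-3087 + 2774/449) = 400/(-1383289/449) = 400*(-449/1383289) = -179600/1383289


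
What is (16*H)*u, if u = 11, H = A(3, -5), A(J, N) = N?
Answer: -880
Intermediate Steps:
H = -5
(16*H)*u = (16*(-5))*11 = -80*11 = -880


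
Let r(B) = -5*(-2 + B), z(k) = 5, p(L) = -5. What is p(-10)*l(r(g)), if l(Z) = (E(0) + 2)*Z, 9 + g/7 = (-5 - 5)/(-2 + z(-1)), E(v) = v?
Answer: -13250/3 ≈ -4416.7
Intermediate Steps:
g = -259/3 (g = -63 + 7*((-5 - 5)/(-2 + 5)) = -63 + 7*(-10/3) = -63 - 70/3 = -259/3 ≈ -86.333)
r(B) = 10 - 5*B
l(Z) = 2*Z (l(Z) = (0 + 2)*Z = 2*Z)
p(-10)*l(r(g)) = -10*(10 - 5*(-259/3)) = -10*(10 + 1295/3) = -10*1325/3 = -5*2650/3 = -13250/3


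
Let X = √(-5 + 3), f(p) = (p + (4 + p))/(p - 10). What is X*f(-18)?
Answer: 8*I*√2/7 ≈ 1.6162*I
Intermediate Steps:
f(p) = (4 + 2*p)/(-10 + p)
X = I*√2 (X = √(-2) = I*√2 ≈ 1.4142*I)
X*f(-18) = (I*√2)*(2*(2 - 18)/(-10 - 18)) = (I*√2)*(2*(-16)/(-28)) = (I*√2)*(2*(-1/28)*(-16)) = (I*√2)*(8/7) = 8*I*√2/7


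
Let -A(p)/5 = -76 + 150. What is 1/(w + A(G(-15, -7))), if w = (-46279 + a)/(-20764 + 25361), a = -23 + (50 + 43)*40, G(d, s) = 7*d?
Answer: -4597/1743472 ≈ -0.0026367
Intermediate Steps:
A(p) = -370 (A(p) = -5*(-76 + 150) = -5*74 = -370)
a = 3697 (a = -23 + 93*40 = -23 + 3720 = 3697)
w = -42582/4597 (w = (-46279 + 3697)/(-20764 + 25361) = -42582/4597 ≈ -9.2630)
1/(w + A(G(-15, -7))) = 1/(-42582/4597 - 370) = 1/(-1743472/4597) = -4597/1743472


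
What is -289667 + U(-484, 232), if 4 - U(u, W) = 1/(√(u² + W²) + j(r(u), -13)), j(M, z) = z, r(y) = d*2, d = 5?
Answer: -6415166462/22147 - 4*√18005/287911 ≈ -2.8966e+5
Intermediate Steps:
r(y) = 10 (r(y) = 5*2 = 10)
U(u, W) = 4 - 1/(-13 + √(W² + u²)) (U(u, W) = 4 - 1/(√(u² + W²) - 13) = 4 - 1/(√(W² + u²) - 13) = 4 - 1/(-13 + √(W² + u²)))
-289667 + U(-484, 232) = -289667 + (-53 + 4*√(232² + (-484)²))/(-13 + √(232² + (-484)²)) = -289667 + (-53 + 4*√(53824 + 234256))/(-13 + √(53824 + 234256)) = -289667 + (-53 + 4*√288080)/(-13 + √288080) = -289667 + (-53 + 4*(4*√18005))/(-13 + 4*√18005) = -289667 + (-53 + 16*√18005)/(-13 + 4*√18005)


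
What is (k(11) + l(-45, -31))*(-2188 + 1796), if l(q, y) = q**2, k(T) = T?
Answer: -798112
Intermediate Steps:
(k(11) + l(-45, -31))*(-2188 + 1796) = (11 + (-45)**2)*(-2188 + 1796) = (11 + 2025)*(-392) = 2036*(-392) = -798112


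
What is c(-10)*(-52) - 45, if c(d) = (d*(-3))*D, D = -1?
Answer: 1515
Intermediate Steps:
c(d) = 3*d (c(d) = (d*(-3))*(-1) = -3*d*(-1) = 3*d)
c(-10)*(-52) - 45 = (3*(-10))*(-52) - 45 = -30*(-52) - 45 = 1560 - 45 = 1515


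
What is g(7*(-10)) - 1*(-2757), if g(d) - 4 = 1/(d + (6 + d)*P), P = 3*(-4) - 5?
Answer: 2810699/1018 ≈ 2761.0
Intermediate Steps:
P = -17 (P = -12 - 5 = -17)
g(d) = 4 + 1/(-102 - 16*d) (g(d) = 4 + 1/(d + (6 + d)*(-17)) = 4 + 1/(d + (-102 - 17*d)) = 4 + 1/(-102 - 16*d))
g(7*(-10)) - 1*(-2757) = (407 + 64*(7*(-10)))/(2*(51 + 8*(7*(-10)))) - 1*(-2757) = (407 + 64*(-70))/(2*(51 + 8*(-70))) + 2757 = (407 - 4480)/(2*(51 - 560)) + 2757 = (½)*(-4073)/(-509) + 2757 = (½)*(-1/509)*(-4073) + 2757 = 4073/1018 + 2757 = 2810699/1018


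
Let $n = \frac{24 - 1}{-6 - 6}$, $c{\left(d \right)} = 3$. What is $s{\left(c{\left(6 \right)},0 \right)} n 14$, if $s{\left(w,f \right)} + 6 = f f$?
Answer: $161$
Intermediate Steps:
$s{\left(w,f \right)} = -6 + f^{2}$ ($s{\left(w,f \right)} = -6 + f f = -6 + f^{2}$)
$n = - \frac{23}{12}$ ($n = \frac{23}{-12} = 23 \left(- \frac{1}{12}\right) = - \frac{23}{12} \approx -1.9167$)
$s{\left(c{\left(6 \right)},0 \right)} n 14 = \left(-6 + 0^{2}\right) \left(- \frac{23}{12}\right) 14 = \left(-6 + 0\right) \left(- \frac{23}{12}\right) 14 = \left(-6\right) \left(- \frac{23}{12}\right) 14 = \frac{23}{2} \cdot 14 = 161$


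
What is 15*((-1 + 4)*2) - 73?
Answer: 17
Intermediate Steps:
15*((-1 + 4)*2) - 73 = 15*(3*2) - 73 = 15*6 - 73 = 90 - 73 = 17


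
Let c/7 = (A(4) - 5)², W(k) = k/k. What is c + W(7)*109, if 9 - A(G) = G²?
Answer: 1117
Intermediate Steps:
A(G) = 9 - G²
W(k) = 1
c = 1008 (c = 7*((9 - 1*4²) - 5)² = 7*((9 - 1*16) - 5)² = 7*((9 - 16) - 5)² = 7*(-7 - 5)² = 7*(-12)² = 7*144 = 1008)
c + W(7)*109 = 1008 + 1*109 = 1008 + 109 = 1117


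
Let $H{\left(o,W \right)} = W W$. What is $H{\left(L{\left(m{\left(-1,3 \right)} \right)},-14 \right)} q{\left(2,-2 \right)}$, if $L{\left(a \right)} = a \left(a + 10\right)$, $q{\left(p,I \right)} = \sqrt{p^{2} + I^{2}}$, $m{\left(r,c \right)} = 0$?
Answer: $392 \sqrt{2} \approx 554.37$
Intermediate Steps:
$q{\left(p,I \right)} = \sqrt{I^{2} + p^{2}}$
$L{\left(a \right)} = a \left(10 + a\right)$
$H{\left(o,W \right)} = W^{2}$
$H{\left(L{\left(m{\left(-1,3 \right)} \right)},-14 \right)} q{\left(2,-2 \right)} = \left(-14\right)^{2} \sqrt{\left(-2\right)^{2} + 2^{2}} = 196 \sqrt{4 + 4} = 196 \sqrt{8} = 196 \cdot 2 \sqrt{2} = 392 \sqrt{2}$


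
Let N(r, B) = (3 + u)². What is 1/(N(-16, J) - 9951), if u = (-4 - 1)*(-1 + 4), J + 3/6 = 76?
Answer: -1/9807 ≈ -0.00010197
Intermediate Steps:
J = 151/2 (J = -½ + 76 = 151/2 ≈ 75.500)
u = -15 (u = -5*3 = -15)
N(r, B) = 144 (N(r, B) = (3 - 15)² = (-12)² = 144)
1/(N(-16, J) - 9951) = 1/(144 - 9951) = 1/(-9807) = -1/9807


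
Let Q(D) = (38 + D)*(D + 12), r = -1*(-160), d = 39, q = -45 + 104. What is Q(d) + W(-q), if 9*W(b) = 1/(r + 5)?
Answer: 5831596/1485 ≈ 3927.0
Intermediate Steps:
q = 59
r = 160
W(b) = 1/1485 (W(b) = 1/(9*(160 + 5)) = (1/9)/165 = (1/9)*(1/165) = 1/1485)
Q(D) = (12 + D)*(38 + D) (Q(D) = (38 + D)*(12 + D) = (12 + D)*(38 + D))
Q(d) + W(-q) = (456 + 39**2 + 50*39) + 1/1485 = (456 + 1521 + 1950) + 1/1485 = 3927 + 1/1485 = 5831596/1485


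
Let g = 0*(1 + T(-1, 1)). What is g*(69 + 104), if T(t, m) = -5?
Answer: 0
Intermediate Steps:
g = 0 (g = 0*(1 - 5) = 0*(-4) = 0)
g*(69 + 104) = 0*(69 + 104) = 0*173 = 0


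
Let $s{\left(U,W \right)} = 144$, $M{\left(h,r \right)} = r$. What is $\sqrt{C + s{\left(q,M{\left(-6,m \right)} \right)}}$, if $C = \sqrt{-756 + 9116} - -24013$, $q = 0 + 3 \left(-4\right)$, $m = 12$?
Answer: $\sqrt{24157 + 2 \sqrt{2090}} \approx 155.72$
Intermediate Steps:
$q = -12$ ($q = 0 - 12 = -12$)
$C = 24013 + 2 \sqrt{2090}$ ($C = \sqrt{8360} + 24013 = 2 \sqrt{2090} + 24013 = 24013 + 2 \sqrt{2090} \approx 24104.0$)
$\sqrt{C + s{\left(q,M{\left(-6,m \right)} \right)}} = \sqrt{\left(24013 + 2 \sqrt{2090}\right) + 144} = \sqrt{24157 + 2 \sqrt{2090}}$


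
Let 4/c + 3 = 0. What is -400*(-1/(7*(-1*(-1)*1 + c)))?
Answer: -1200/7 ≈ -171.43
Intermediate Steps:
c = -4/3 (c = 4/(-3 + 0) = 4/(-3) = 4*(-⅓) = -4/3 ≈ -1.3333)
-400*(-1/(7*(-1*(-1)*1 + c))) = -400*(-1/(7*(-1*(-1)*1 - 4/3))) = -400*(-1/(7*(1*1 - 4/3))) = -400*(-1/(7*(1 - 4/3))) = -400/((-7*(-⅓))) = -400/7/3 = -400*3/7 = -1200/7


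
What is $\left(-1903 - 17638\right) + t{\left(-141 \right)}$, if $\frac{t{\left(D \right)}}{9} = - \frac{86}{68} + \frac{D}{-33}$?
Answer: $- \frac{7298209}{374} \approx -19514.0$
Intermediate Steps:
$t{\left(D \right)} = - \frac{387}{34} - \frac{3 D}{11}$ ($t{\left(D \right)} = 9 \left(- \frac{86}{68} + \frac{D}{-33}\right) = 9 \left(\left(-86\right) \frac{1}{68} + D \left(- \frac{1}{33}\right)\right) = 9 \left(- \frac{43}{34} - \frac{D}{33}\right) = - \frac{387}{34} - \frac{3 D}{11}$)
$\left(-1903 - 17638\right) + t{\left(-141 \right)} = \left(-1903 - 17638\right) - - \frac{10125}{374} = -19541 + \left(- \frac{387}{34} + \frac{423}{11}\right) = -19541 + \frac{10125}{374} = - \frac{7298209}{374}$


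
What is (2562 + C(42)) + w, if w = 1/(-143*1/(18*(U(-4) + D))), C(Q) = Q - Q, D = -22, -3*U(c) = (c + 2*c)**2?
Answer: 367626/143 ≈ 2570.8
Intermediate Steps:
U(c) = -3*c**2 (U(c) = -(c + 2*c)**2/3 = -9*c**2/3 = -3*c**2)
C(Q) = 0
w = 1260/143 (w = 1/(-143*1/(18*(-3*(-4)**2 - 22))) = 1/(-143*1/(18*(-3*16 - 22))) = 1/(-143*1/(18*(-48 - 22))) = 1/(-143/(18*(-70))) = 1/(-143/(-1260)) = 1/(-143*(-1/1260)) = 1/(143/1260) = 1260/143 ≈ 8.8112)
(2562 + C(42)) + w = (2562 + 0) + 1260/143 = 2562 + 1260/143 = 367626/143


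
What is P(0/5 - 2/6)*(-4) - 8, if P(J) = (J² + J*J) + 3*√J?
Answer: -80/9 - 4*I*√3 ≈ -8.8889 - 6.9282*I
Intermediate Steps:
P(J) = 2*J² + 3*√J (P(J) = (J² + J²) + 3*√J = 2*J² + 3*√J)
P(0/5 - 2/6)*(-4) - 8 = (2*(0/5 - 2/6)² + 3*√(0/5 - 2/6))*(-4) - 8 = (2*(0*(⅕) - 2*⅙)² + 3*√(0*(⅕) - 2*⅙))*(-4) - 8 = (2*(0 - ⅓)² + 3*√(0 - ⅓))*(-4) - 8 = (2*(-⅓)² + 3*√(-⅓))*(-4) - 8 = (2*(⅑) + 3*(I*√3/3))*(-4) - 8 = (2/9 + I*√3)*(-4) - 8 = (-8/9 - 4*I*√3) - 8 = -80/9 - 4*I*√3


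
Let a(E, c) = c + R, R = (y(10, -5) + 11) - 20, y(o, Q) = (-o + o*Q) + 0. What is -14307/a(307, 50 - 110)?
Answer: 4769/43 ≈ 110.91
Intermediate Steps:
y(o, Q) = -o + Q*o (y(o, Q) = (-o + Q*o) + 0 = -o + Q*o)
R = -69 (R = (10*(-1 - 5) + 11) - 20 = (10*(-6) + 11) - 20 = (-60 + 11) - 20 = -49 - 20 = -69)
a(E, c) = -69 + c (a(E, c) = c - 69 = -69 + c)
-14307/a(307, 50 - 110) = -14307/(-69 + (50 - 110)) = -14307/(-69 - 60) = -14307/(-129) = -14307*(-1/129) = 4769/43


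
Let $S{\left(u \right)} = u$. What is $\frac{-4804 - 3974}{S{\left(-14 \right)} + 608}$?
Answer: $- \frac{133}{9} \approx -14.778$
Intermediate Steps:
$\frac{-4804 - 3974}{S{\left(-14 \right)} + 608} = \frac{-4804 - 3974}{-14 + 608} = \frac{-4804 - 3974}{594} = \left(-4804 - 3974\right) \frac{1}{594} = \left(-8778\right) \frac{1}{594} = - \frac{133}{9}$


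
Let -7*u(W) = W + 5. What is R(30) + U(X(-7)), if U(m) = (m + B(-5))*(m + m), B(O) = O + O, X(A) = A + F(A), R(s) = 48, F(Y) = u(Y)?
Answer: 13350/49 ≈ 272.45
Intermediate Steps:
u(W) = -5/7 - W/7 (u(W) = -(W + 5)/7 = -(5 + W)/7 = -5/7 - W/7)
F(Y) = -5/7 - Y/7
X(A) = -5/7 + 6*A/7 (X(A) = A + (-5/7 - A/7) = -5/7 + 6*A/7)
B(O) = 2*O
U(m) = 2*m*(-10 + m) (U(m) = (m + 2*(-5))*(m + m) = (m - 10)*(2*m) = (-10 + m)*(2*m) = 2*m*(-10 + m))
R(30) + U(X(-7)) = 48 + 2*(-5/7 + (6/7)*(-7))*(-10 + (-5/7 + (6/7)*(-7))) = 48 + 2*(-5/7 - 6)*(-10 + (-5/7 - 6)) = 48 + 2*(-47/7)*(-10 - 47/7) = 48 + 2*(-47/7)*(-117/7) = 48 + 10998/49 = 13350/49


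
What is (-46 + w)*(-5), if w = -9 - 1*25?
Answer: 400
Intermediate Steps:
w = -34 (w = -9 - 25 = -34)
(-46 + w)*(-5) = (-46 - 34)*(-5) = -80*(-5) = 400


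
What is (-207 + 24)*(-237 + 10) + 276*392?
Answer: 149733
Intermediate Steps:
(-207 + 24)*(-237 + 10) + 276*392 = -183*(-227) + 108192 = 41541 + 108192 = 149733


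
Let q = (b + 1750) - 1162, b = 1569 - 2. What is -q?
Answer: -2155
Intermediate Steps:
b = 1567
q = 2155 (q = (1567 + 1750) - 1162 = 3317 - 1162 = 2155)
-q = -1*2155 = -2155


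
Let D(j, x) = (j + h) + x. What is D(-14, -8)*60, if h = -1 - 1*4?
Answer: -1620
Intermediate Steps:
h = -5 (h = -1 - 4 = -5)
D(j, x) = -5 + j + x (D(j, x) = (j - 5) + x = (-5 + j) + x = -5 + j + x)
D(-14, -8)*60 = (-5 - 14 - 8)*60 = -27*60 = -1620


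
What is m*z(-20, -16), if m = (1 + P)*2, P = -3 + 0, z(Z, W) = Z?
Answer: 80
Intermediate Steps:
P = -3
m = -4 (m = (1 - 3)*2 = -2*2 = -4)
m*z(-20, -16) = -4*(-20) = 80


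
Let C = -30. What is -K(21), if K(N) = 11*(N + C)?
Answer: 99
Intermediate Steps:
K(N) = -330 + 11*N (K(N) = 11*(N - 30) = 11*(-30 + N) = -330 + 11*N)
-K(21) = -(-330 + 11*21) = -(-330 + 231) = -1*(-99) = 99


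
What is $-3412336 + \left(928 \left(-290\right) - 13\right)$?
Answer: $-3681469$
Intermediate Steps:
$-3412336 + \left(928 \left(-290\right) - 13\right) = -3412336 - 269133 = -3681469$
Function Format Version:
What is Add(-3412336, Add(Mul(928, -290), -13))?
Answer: -3681469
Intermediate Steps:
Add(-3412336, Add(Mul(928, -290), -13)) = Add(-3412336, Add(-269120, -13)) = Add(-3412336, -269133) = -3681469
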